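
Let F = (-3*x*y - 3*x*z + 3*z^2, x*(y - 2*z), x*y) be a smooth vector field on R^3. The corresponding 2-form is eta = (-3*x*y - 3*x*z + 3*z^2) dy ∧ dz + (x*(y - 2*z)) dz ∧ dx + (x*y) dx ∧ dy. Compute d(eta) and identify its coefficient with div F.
d(eta) = (x - 3*y - 3*z) dx ∧ dy ∧ dz; div F = x - 3*y - 3*z

For a 2-form in R^3 of the form above, applying d gives a 3-form with coefficient ∂P/∂x + ∂Q/∂y + ∂R/∂z:
  ∂P/∂x = -3*y - 3*z
  ∂Q/∂y = x
  ∂R/∂z = 0
Sum = x - 3*y - 3*z, which is exactly div F.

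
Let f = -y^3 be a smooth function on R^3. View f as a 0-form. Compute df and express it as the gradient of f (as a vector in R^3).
df = (0) dx + (-3*y^2) dy + (0) dz; grad f = (0, -3*y^2, 0)

For a 0-form f, d f = (∂f/∂x) dx + (∂f/∂y) dy + (∂f/∂z) dz. The components of the vector representation are exactly the entries of grad f in Cartesian coordinates:
  ∂f/∂x = 0
  ∂f/∂y = -3*y^2
  ∂f/∂z = 0.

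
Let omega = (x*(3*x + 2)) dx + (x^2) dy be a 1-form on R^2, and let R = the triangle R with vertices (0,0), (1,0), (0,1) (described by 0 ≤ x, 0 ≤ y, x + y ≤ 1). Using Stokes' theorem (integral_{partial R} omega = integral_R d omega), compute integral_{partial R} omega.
integral_(partial R) omega = 1/3

Stokes: integral_partial_R omega = integral_R d omega with d omega = (∂Q/∂x - ∂P/∂y) dx ∧ dy.
  ∂Q/∂x = 2*x
  ∂P/∂y = 0
  integrand = ∂Q/∂x - ∂P/∂y = 2*x.
Integrating over R: integral_0^1 integral_0^{1-x} (2*x) dy dx = 1/3.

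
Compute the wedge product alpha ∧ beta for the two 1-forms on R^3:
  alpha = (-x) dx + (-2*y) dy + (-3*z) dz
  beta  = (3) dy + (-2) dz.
alpha ∧ beta = (-3*x) dx ∧ dy + (2*x) dx ∧ dz + (4*y + 9*z) dy ∧ dz

Distribute the wedge, using dx_i ∧ dx_j = -dx_j ∧ dx_i and dx_i ∧ dx_i = 0. For each pair (i, j) with i < j, the coefficient of dx_i ∧ dx_j in alpha ∧ beta is (alpha_i * beta_j - alpha_j * beta_i). Collecting: alpha ∧ beta = (-3*x) dx ∧ dy + (2*x) dx ∧ dz + (4*y + 9*z) dy ∧ dz.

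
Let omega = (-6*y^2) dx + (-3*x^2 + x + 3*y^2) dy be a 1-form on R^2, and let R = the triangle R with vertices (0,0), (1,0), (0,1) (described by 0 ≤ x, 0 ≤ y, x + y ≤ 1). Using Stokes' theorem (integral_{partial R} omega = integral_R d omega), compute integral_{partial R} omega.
integral_(partial R) omega = 3/2

Stokes: integral_partial_R omega = integral_R d omega with d omega = (∂Q/∂x - ∂P/∂y) dx ∧ dy.
  ∂Q/∂x = 1 - 6*x
  ∂P/∂y = -12*y
  integrand = ∂Q/∂x - ∂P/∂y = -6*x + 12*y + 1.
Integrating over R: integral_0^1 integral_0^{1-x} (-6*x + 12*y + 1) dy dx = 3/2.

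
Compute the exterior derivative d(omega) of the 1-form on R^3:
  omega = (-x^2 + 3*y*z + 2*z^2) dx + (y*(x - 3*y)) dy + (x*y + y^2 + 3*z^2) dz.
d(omega) = (y - 3*z) dx ∧ dy + (-2*y - 4*z) dx ∧ dz + (x + 2*y) dy ∧ dz

For a 1-form omega = sum_i f_i dx_i, the exterior derivative is
  d(omega) = sum_{i < j} (∂f_j/∂x_i - ∂f_i/∂x_j) dx_i ∧ dx_j.
  coefficient of dx ∧ dy: ∂f_2/∂x - ∂f_1/∂y = ∂(y*(x - 3*y))/∂x - ∂(-x^2 + 3*y*z + 2*z^2)/∂y = y - 3*z
  coefficient of dx ∧ dz: ∂f_3/∂x - ∂f_1/∂z = ∂(x*y + y^2 + 3*z^2)/∂x - ∂(-x^2 + 3*y*z + 2*z^2)/∂z = -2*y - 4*z
  coefficient of dy ∧ dz: ∂f_3/∂y - ∂f_2/∂z = ∂(x*y + y^2 + 3*z^2)/∂y - ∂(y*(x - 3*y))/∂z = x + 2*y
Assembling: d(omega) = (y - 3*z) dx ∧ dy + (-2*y - 4*z) dx ∧ dz + (x + 2*y) dy ∧ dz.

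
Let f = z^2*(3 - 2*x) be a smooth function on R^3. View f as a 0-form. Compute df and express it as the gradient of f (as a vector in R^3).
df = (-2*z^2) dx + (0) dy + (2*z*(3 - 2*x)) dz; grad f = (-2*z^2, 0, 2*z*(3 - 2*x))

For a 0-form f, d f = (∂f/∂x) dx + (∂f/∂y) dy + (∂f/∂z) dz. The components of the vector representation are exactly the entries of grad f in Cartesian coordinates:
  ∂f/∂x = -2*z^2
  ∂f/∂y = 0
  ∂f/∂z = 2*z*(3 - 2*x).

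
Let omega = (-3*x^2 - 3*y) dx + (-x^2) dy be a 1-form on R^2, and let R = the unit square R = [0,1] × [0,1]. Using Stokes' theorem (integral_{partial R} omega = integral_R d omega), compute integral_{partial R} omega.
integral_(partial R) omega = 2

Stokes: integral_partial_R omega = integral_R d omega with d omega = (∂Q/∂x - ∂P/∂y) dx ∧ dy.
  ∂Q/∂x = -2*x
  ∂P/∂y = -3
  integrand = ∂Q/∂x - ∂P/∂y = 3 - 2*x.
Integrating over R: integral_0^1 integral_0^1 (3 - 2*x) dx dy = 2.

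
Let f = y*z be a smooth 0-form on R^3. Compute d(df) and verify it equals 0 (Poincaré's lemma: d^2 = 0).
d(df) = 0

Step 1: df = sum_i (∂f/∂x_i) dx_i = (0) dx + (z) dy + (y) dz.
Step 2: Apply d again. Using the 1-form formula, the coefficient of dx ∧ dy in d(df) is ∂^2 f/∂x ∂y - ∂^2 f/∂y ∂x = (0) - (0) = 0 (equality of mixed partials for smooth f).
Similarly for dx ∧ dz and dy ∧ dz — all coefficients vanish. So d(df) = 0.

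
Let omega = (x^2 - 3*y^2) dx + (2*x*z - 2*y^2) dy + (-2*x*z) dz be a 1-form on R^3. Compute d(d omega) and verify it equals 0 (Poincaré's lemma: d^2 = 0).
d(d omega) = 0

Step 1: d omega = sum_{i<j} (∂f_j/∂x_i - ∂f_i/∂x_j) dx_i ∧ dx_j:
  coeff of dx ∧ dy: 6*y + 2*z
  coeff of dx ∧ dz: -2*z
  coeff of dy ∧ dz: -2*x
Step 2: Apply d again to each 2-form coefficient. The only possible 3-form in R^3 is dx ∧ dy ∧ dz, with coefficient
  ∂(coeff of dy∧dz)/∂x - ∂(coeff of dx∧dz)/∂y + ∂(coeff of dx∧dy)/∂z
  = ∂/∂x (-2*x) - ∂/∂y (-2*z) + ∂/∂z (6*y + 2*z).
Each of these terms simplifies to sums of mixed partials that cancel in pairs. The result is 0 (by equality of mixed partials for smooth functions — Schwarz / Clairaut).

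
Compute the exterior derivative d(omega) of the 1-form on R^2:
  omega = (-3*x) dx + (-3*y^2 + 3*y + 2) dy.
d(omega) = 0

For a 1-form omega = sum_i f_i dx_i, the exterior derivative is
  d(omega) = sum_{i < j} (∂f_j/∂x_i - ∂f_i/∂x_j) dx_i ∧ dx_j.

Assembling: d(omega) = 0.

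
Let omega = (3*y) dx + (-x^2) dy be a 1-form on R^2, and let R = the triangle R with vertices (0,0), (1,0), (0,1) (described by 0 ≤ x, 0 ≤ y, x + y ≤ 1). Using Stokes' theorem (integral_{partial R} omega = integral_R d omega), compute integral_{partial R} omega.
integral_(partial R) omega = -11/6

Stokes: integral_partial_R omega = integral_R d omega with d omega = (∂Q/∂x - ∂P/∂y) dx ∧ dy.
  ∂Q/∂x = -2*x
  ∂P/∂y = 3
  integrand = ∂Q/∂x - ∂P/∂y = -2*x - 3.
Integrating over R: integral_0^1 integral_0^{1-x} (-2*x - 3) dy dx = -11/6.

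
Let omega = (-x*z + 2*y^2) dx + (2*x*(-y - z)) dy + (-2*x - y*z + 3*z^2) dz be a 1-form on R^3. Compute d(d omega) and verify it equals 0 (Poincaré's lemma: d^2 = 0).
d(d omega) = 0

Step 1: d omega = sum_{i<j} (∂f_j/∂x_i - ∂f_i/∂x_j) dx_i ∧ dx_j:
  coeff of dx ∧ dy: -6*y - 2*z
  coeff of dx ∧ dz: x - 2
  coeff of dy ∧ dz: 2*x - z
Step 2: Apply d again to each 2-form coefficient. The only possible 3-form in R^3 is dx ∧ dy ∧ dz, with coefficient
  ∂(coeff of dy∧dz)/∂x - ∂(coeff of dx∧dz)/∂y + ∂(coeff of dx∧dy)/∂z
  = ∂/∂x (2*x - z) - ∂/∂y (x - 2) + ∂/∂z (-6*y - 2*z).
Each of these terms simplifies to sums of mixed partials that cancel in pairs. The result is 0 (by equality of mixed partials for smooth functions — Schwarz / Clairaut).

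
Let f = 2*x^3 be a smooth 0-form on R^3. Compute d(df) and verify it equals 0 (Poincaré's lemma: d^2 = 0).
d(df) = 0

Step 1: df = sum_i (∂f/∂x_i) dx_i = (6*x^2) dx + (0) dy + (0) dz.
Step 2: Apply d again. Using the 1-form formula, the coefficient of dx ∧ dy in d(df) is ∂^2 f/∂x ∂y - ∂^2 f/∂y ∂x = (0) - (0) = 0 (equality of mixed partials for smooth f).
Similarly for dx ∧ dz and dy ∧ dz — all coefficients vanish. So d(df) = 0.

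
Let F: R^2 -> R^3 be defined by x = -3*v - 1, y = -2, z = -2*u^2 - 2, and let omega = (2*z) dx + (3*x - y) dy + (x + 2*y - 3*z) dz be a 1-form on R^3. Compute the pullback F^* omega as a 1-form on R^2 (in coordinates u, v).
F^* omega = (4*u*(-6*u^2 + 3*v - 1)) du + (12*u^2 + 12) dv

Using F^*(f dg) = (f ∘ F) d(g ∘ F), substitute each coordinate x_i by F_i(u, v) in f_i, and replace dx_i by d F_i = (∂F_i/∂u) du + (∂F_i/∂v) dv.
  For the x component: f_1(F) = -4*u^2 - 4; d F_1 = (0) du + (-3) dv
  For the y component: f_2(F) = -9*v - 1; d F_2 = (0) du + (0) dv
  For the z component: f_3(F) = 6*u^2 - 3*v + 1; d F_3 = (-4*u) du + (0) dv
Combining and collecting du, dv coefficients:
  coeff of du: 4*u*(-6*u^2 + 3*v - 1)
  coeff of dv: 12*u^2 + 12
F^* omega = (4*u*(-6*u^2 + 3*v - 1)) du + (12*u^2 + 12) dv.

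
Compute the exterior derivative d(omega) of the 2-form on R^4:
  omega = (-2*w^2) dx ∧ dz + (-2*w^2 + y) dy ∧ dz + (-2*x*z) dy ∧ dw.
d(omega) = (-4*w) dx ∧ dz ∧ dw + (-4*w + 2*x) dy ∧ dz ∧ dw + (-2*z) dx ∧ dy ∧ dw

For a 2-form omega = sum_{i<j} g_{ij} dx_i ∧ dx_j, the exterior derivative is
  d(omega) = sum_{i<j} d(g_{ij}) ∧ dx_i ∧ dx_j = sum_{i<j, k} (∂g_{ij}/∂x_k) dx_k ∧ dx_i ∧ dx_j.
Expand each term, using dx_k ∧ dx_i ∧ dx_j = sgn(permutation) dx_{(a)} ∧ dx_{(b)} ∧ dx_{(c)} with (a < b < c) sorted:
  d(-2*w^2) includes (∂/∂w)(-2*w^2) dw = (-4*w) dw, which multiplied by dx ∧ dz gives (-4*w) dx ∧ dz ∧ dw
  d(-2*w^2 + y) includes (∂/∂w)(-2*w^2 + y) dw = (-4*w) dw, which multiplied by dy ∧ dz gives (-4*w) dy ∧ dz ∧ dw
  d(-2*x*z) includes (∂/∂x)(-2*x*z) dx = (-2*z) dx, which multiplied by dy ∧ dw gives (-2*z) dx ∧ dy ∧ dw
  d(-2*x*z) includes (∂/∂z)(-2*x*z) dz = (-2*x) dz, which multiplied by dy ∧ dw gives (2*x) dy ∧ dz ∧ dw
Collecting like 3-forms: d(omega) = (-4*w) dx ∧ dz ∧ dw + (-4*w + 2*x) dy ∧ dz ∧ dw + (-2*z) dx ∧ dy ∧ dw.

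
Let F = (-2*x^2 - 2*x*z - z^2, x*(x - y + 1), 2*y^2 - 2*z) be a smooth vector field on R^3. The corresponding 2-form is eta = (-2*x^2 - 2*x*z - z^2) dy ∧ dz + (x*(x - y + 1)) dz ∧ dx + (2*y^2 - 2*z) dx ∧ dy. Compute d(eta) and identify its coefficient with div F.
d(eta) = (-5*x - 2*z - 2) dx ∧ dy ∧ dz; div F = -5*x - 2*z - 2

For a 2-form in R^3 of the form above, applying d gives a 3-form with coefficient ∂P/∂x + ∂Q/∂y + ∂R/∂z:
  ∂P/∂x = -4*x - 2*z
  ∂Q/∂y = -x
  ∂R/∂z = -2
Sum = -5*x - 2*z - 2, which is exactly div F.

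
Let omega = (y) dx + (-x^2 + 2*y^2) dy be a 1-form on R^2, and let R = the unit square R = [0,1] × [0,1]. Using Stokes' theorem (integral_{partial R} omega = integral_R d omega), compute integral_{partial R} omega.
integral_(partial R) omega = -2

Stokes: integral_partial_R omega = integral_R d omega with d omega = (∂Q/∂x - ∂P/∂y) dx ∧ dy.
  ∂Q/∂x = -2*x
  ∂P/∂y = 1
  integrand = ∂Q/∂x - ∂P/∂y = -2*x - 1.
Integrating over R: integral_0^1 integral_0^1 (-2*x - 1) dx dy = -2.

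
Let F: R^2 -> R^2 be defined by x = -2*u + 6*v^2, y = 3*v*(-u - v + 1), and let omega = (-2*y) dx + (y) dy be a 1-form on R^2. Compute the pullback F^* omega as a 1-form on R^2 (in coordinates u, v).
F^* omega = (3*v*(3*u*v - 4*u + 3*v^2 - 7*v + 4)) du + (9*v*(u^2 + 11*u*v - 2*u + 10*v^2 - 11*v + 1)) dv

Using F^*(f dg) = (f ∘ F) d(g ∘ F), substitute each coordinate x_i by F_i(u, v) in f_i, and replace dx_i by d F_i = (∂F_i/∂u) du + (∂F_i/∂v) dv.
  For the x component: f_1(F) = 6*v*(u + v - 1); d F_1 = (-2) du + (12*v) dv
  For the y component: f_2(F) = 3*v*(-u - v + 1); d F_2 = (-3*v) du + (-3*u - 6*v + 3) dv
Combining and collecting du, dv coefficients:
  coeff of du: 3*v*(3*u*v - 4*u + 3*v^2 - 7*v + 4)
  coeff of dv: 9*v*(u^2 + 11*u*v - 2*u + 10*v^2 - 11*v + 1)
F^* omega = (3*v*(3*u*v - 4*u + 3*v^2 - 7*v + 4)) du + (9*v*(u^2 + 11*u*v - 2*u + 10*v^2 - 11*v + 1)) dv.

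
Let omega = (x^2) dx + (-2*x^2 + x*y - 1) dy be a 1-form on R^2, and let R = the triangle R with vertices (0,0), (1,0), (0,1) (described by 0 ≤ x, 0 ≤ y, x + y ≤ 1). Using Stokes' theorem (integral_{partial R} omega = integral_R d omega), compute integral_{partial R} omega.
integral_(partial R) omega = -1/2

Stokes: integral_partial_R omega = integral_R d omega with d omega = (∂Q/∂x - ∂P/∂y) dx ∧ dy.
  ∂Q/∂x = -4*x + y
  ∂P/∂y = 0
  integrand = ∂Q/∂x - ∂P/∂y = -4*x + y.
Integrating over R: integral_0^1 integral_0^{1-x} (-4*x + y) dy dx = -1/2.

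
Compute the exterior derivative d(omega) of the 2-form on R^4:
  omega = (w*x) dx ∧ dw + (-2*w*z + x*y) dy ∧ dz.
d(omega) = (y) dx ∧ dy ∧ dz + (-2*z) dy ∧ dz ∧ dw

For a 2-form omega = sum_{i<j} g_{ij} dx_i ∧ dx_j, the exterior derivative is
  d(omega) = sum_{i<j} d(g_{ij}) ∧ dx_i ∧ dx_j = sum_{i<j, k} (∂g_{ij}/∂x_k) dx_k ∧ dx_i ∧ dx_j.
Expand each term, using dx_k ∧ dx_i ∧ dx_j = sgn(permutation) dx_{(a)} ∧ dx_{(b)} ∧ dx_{(c)} with (a < b < c) sorted:
  d(-2*w*z + x*y) includes (∂/∂x)(-2*w*z + x*y) dx = (y) dx, which multiplied by dy ∧ dz gives (y) dx ∧ dy ∧ dz
  d(-2*w*z + x*y) includes (∂/∂w)(-2*w*z + x*y) dw = (-2*z) dw, which multiplied by dy ∧ dz gives (-2*z) dy ∧ dz ∧ dw
Collecting like 3-forms: d(omega) = (y) dx ∧ dy ∧ dz + (-2*z) dy ∧ dz ∧ dw.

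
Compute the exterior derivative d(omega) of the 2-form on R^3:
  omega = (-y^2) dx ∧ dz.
d(omega) = (2*y) dx ∧ dy ∧ dz

For a 2-form omega = sum_{i<j} g_{ij} dx_i ∧ dx_j, the exterior derivative is
  d(omega) = sum_{i<j} d(g_{ij}) ∧ dx_i ∧ dx_j = sum_{i<j, k} (∂g_{ij}/∂x_k) dx_k ∧ dx_i ∧ dx_j.
Expand each term, using dx_k ∧ dx_i ∧ dx_j = sgn(permutation) dx_{(a)} ∧ dx_{(b)} ∧ dx_{(c)} with (a < b < c) sorted:
  d(-y^2) includes (∂/∂y)(-y^2) dy = (-2*y) dy, which multiplied by dx ∧ dz gives (2*y) dx ∧ dy ∧ dz
Collecting like 3-forms: d(omega) = (2*y) dx ∧ dy ∧ dz.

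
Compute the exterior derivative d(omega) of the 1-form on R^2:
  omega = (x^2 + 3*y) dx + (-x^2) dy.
d(omega) = (-2*x - 3) dx ∧ dy

For a 1-form omega = sum_i f_i dx_i, the exterior derivative is
  d(omega) = sum_{i < j} (∂f_j/∂x_i - ∂f_i/∂x_j) dx_i ∧ dx_j.
  coefficient of dx ∧ dy: ∂f_2/∂x - ∂f_1/∂y = ∂(-x^2)/∂x - ∂(x^2 + 3*y)/∂y = -2*x - 3
Assembling: d(omega) = (-2*x - 3) dx ∧ dy.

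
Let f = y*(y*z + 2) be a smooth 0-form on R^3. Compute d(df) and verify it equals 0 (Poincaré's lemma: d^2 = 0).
d(df) = 0

Step 1: df = sum_i (∂f/∂x_i) dx_i = (0) dx + (2*y*z + 2) dy + (y^2) dz.
Step 2: Apply d again. Using the 1-form formula, the coefficient of dx ∧ dy in d(df) is ∂^2 f/∂x ∂y - ∂^2 f/∂y ∂x = (0) - (0) = 0 (equality of mixed partials for smooth f).
Similarly for dx ∧ dz and dy ∧ dz — all coefficients vanish. So d(df) = 0.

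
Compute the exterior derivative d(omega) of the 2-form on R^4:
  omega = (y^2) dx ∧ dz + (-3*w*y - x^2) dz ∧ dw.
d(omega) = (-2*y) dx ∧ dy ∧ dz + (-2*x) dx ∧ dz ∧ dw + (-3*w) dy ∧ dz ∧ dw

For a 2-form omega = sum_{i<j} g_{ij} dx_i ∧ dx_j, the exterior derivative is
  d(omega) = sum_{i<j} d(g_{ij}) ∧ dx_i ∧ dx_j = sum_{i<j, k} (∂g_{ij}/∂x_k) dx_k ∧ dx_i ∧ dx_j.
Expand each term, using dx_k ∧ dx_i ∧ dx_j = sgn(permutation) dx_{(a)} ∧ dx_{(b)} ∧ dx_{(c)} with (a < b < c) sorted:
  d(y^2) includes (∂/∂y)(y^2) dy = (2*y) dy, which multiplied by dx ∧ dz gives (-2*y) dx ∧ dy ∧ dz
  d(-3*w*y - x^2) includes (∂/∂x)(-3*w*y - x^2) dx = (-2*x) dx, which multiplied by dz ∧ dw gives (-2*x) dx ∧ dz ∧ dw
  d(-3*w*y - x^2) includes (∂/∂y)(-3*w*y - x^2) dy = (-3*w) dy, which multiplied by dz ∧ dw gives (-3*w) dy ∧ dz ∧ dw
Collecting like 3-forms: d(omega) = (-2*y) dx ∧ dy ∧ dz + (-2*x) dx ∧ dz ∧ dw + (-3*w) dy ∧ dz ∧ dw.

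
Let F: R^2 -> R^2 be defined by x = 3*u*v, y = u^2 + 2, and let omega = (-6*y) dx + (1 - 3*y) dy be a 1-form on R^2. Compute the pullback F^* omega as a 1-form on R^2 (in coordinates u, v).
F^* omega = (-6*u^3 - 18*u^2*v - 10*u - 36*v) du + (18*u*(-u^2 - 2)) dv

Using F^*(f dg) = (f ∘ F) d(g ∘ F), substitute each coordinate x_i by F_i(u, v) in f_i, and replace dx_i by d F_i = (∂F_i/∂u) du + (∂F_i/∂v) dv.
  For the x component: f_1(F) = -6*u^2 - 12; d F_1 = (3*v) du + (3*u) dv
  For the y component: f_2(F) = -3*u^2 - 5; d F_2 = (2*u) du + (0) dv
Combining and collecting du, dv coefficients:
  coeff of du: -6*u^3 - 18*u^2*v - 10*u - 36*v
  coeff of dv: 18*u*(-u^2 - 2)
F^* omega = (-6*u^3 - 18*u^2*v - 10*u - 36*v) du + (18*u*(-u^2 - 2)) dv.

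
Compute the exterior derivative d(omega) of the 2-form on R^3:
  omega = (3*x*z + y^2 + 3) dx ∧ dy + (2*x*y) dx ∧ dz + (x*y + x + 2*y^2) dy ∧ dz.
d(omega) = (x + y + 1) dx ∧ dy ∧ dz

For a 2-form omega = sum_{i<j} g_{ij} dx_i ∧ dx_j, the exterior derivative is
  d(omega) = sum_{i<j} d(g_{ij}) ∧ dx_i ∧ dx_j = sum_{i<j, k} (∂g_{ij}/∂x_k) dx_k ∧ dx_i ∧ dx_j.
Expand each term, using dx_k ∧ dx_i ∧ dx_j = sgn(permutation) dx_{(a)} ∧ dx_{(b)} ∧ dx_{(c)} with (a < b < c) sorted:
  d(3*x*z + y^2 + 3) includes (∂/∂z)(3*x*z + y^2 + 3) dz = (3*x) dz, which multiplied by dx ∧ dy gives (3*x) dx ∧ dy ∧ dz
  d(2*x*y) includes (∂/∂y)(2*x*y) dy = (2*x) dy, which multiplied by dx ∧ dz gives (-2*x) dx ∧ dy ∧ dz
  d(x*y + x + 2*y^2) includes (∂/∂x)(x*y + x + 2*y^2) dx = (y + 1) dx, which multiplied by dy ∧ dz gives (y + 1) dx ∧ dy ∧ dz
Collecting like 3-forms: d(omega) = (x + y + 1) dx ∧ dy ∧ dz.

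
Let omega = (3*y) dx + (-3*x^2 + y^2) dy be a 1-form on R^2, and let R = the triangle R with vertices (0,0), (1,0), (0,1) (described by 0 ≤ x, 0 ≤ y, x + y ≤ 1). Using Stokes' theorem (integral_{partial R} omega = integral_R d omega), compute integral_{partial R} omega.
integral_(partial R) omega = -5/2

Stokes: integral_partial_R omega = integral_R d omega with d omega = (∂Q/∂x - ∂P/∂y) dx ∧ dy.
  ∂Q/∂x = -6*x
  ∂P/∂y = 3
  integrand = ∂Q/∂x - ∂P/∂y = -6*x - 3.
Integrating over R: integral_0^1 integral_0^{1-x} (-6*x - 3) dy dx = -5/2.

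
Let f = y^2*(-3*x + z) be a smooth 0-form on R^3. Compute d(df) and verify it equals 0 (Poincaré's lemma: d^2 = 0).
d(df) = 0

Step 1: df = sum_i (∂f/∂x_i) dx_i = (-3*y^2) dx + (2*y*(-3*x + z)) dy + (y^2) dz.
Step 2: Apply d again. Using the 1-form formula, the coefficient of dx ∧ dy in d(df) is ∂^2 f/∂x ∂y - ∂^2 f/∂y ∂x = (-6*y) - (-6*y) = 0 (equality of mixed partials for smooth f).
Similarly for dx ∧ dz and dy ∧ dz — all coefficients vanish. So d(df) = 0.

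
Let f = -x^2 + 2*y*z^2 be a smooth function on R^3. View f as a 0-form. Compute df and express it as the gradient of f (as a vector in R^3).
df = (-2*x) dx + (2*z^2) dy + (4*y*z) dz; grad f = (-2*x, 2*z^2, 4*y*z)

For a 0-form f, d f = (∂f/∂x) dx + (∂f/∂y) dy + (∂f/∂z) dz. The components of the vector representation are exactly the entries of grad f in Cartesian coordinates:
  ∂f/∂x = -2*x
  ∂f/∂y = 2*z^2
  ∂f/∂z = 4*y*z.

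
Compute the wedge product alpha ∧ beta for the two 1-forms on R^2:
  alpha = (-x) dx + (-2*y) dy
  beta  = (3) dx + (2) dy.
alpha ∧ beta = (-2*x + 6*y) dx ∧ dy

Distribute the wedge, using dx_i ∧ dx_j = -dx_j ∧ dx_i and dx_i ∧ dx_i = 0. For each pair (i, j) with i < j, the coefficient of dx_i ∧ dx_j in alpha ∧ beta is (alpha_i * beta_j - alpha_j * beta_i). Collecting: alpha ∧ beta = (-2*x + 6*y) dx ∧ dy.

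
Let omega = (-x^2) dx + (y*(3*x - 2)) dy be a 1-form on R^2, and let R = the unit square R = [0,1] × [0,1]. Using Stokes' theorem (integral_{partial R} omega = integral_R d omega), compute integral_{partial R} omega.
integral_(partial R) omega = 3/2

Stokes: integral_partial_R omega = integral_R d omega with d omega = (∂Q/∂x - ∂P/∂y) dx ∧ dy.
  ∂Q/∂x = 3*y
  ∂P/∂y = 0
  integrand = ∂Q/∂x - ∂P/∂y = 3*y.
Integrating over R: integral_0^1 integral_0^1 (3*y) dx dy = 3/2.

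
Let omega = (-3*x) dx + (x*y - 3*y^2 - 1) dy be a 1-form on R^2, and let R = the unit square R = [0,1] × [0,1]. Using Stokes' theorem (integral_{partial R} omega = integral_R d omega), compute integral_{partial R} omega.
integral_(partial R) omega = 1/2

Stokes: integral_partial_R omega = integral_R d omega with d omega = (∂Q/∂x - ∂P/∂y) dx ∧ dy.
  ∂Q/∂x = y
  ∂P/∂y = 0
  integrand = ∂Q/∂x - ∂P/∂y = y.
Integrating over R: integral_0^1 integral_0^1 (y) dx dy = 1/2.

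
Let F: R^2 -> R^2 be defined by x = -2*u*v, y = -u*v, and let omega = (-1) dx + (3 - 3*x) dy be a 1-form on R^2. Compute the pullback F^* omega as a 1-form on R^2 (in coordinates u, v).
F^* omega = (v*(-6*u*v - 1)) du + (u*(-6*u*v - 1)) dv

Using F^*(f dg) = (f ∘ F) d(g ∘ F), substitute each coordinate x_i by F_i(u, v) in f_i, and replace dx_i by d F_i = (∂F_i/∂u) du + (∂F_i/∂v) dv.
  For the x component: f_1(F) = -1; d F_1 = (-2*v) du + (-2*u) dv
  For the y component: f_2(F) = 6*u*v + 3; d F_2 = (-v) du + (-u) dv
Combining and collecting du, dv coefficients:
  coeff of du: v*(-6*u*v - 1)
  coeff of dv: u*(-6*u*v - 1)
F^* omega = (v*(-6*u*v - 1)) du + (u*(-6*u*v - 1)) dv.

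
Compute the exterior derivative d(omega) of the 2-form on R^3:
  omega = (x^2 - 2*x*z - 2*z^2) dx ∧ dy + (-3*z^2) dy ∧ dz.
d(omega) = (-2*x - 4*z) dx ∧ dy ∧ dz

For a 2-form omega = sum_{i<j} g_{ij} dx_i ∧ dx_j, the exterior derivative is
  d(omega) = sum_{i<j} d(g_{ij}) ∧ dx_i ∧ dx_j = sum_{i<j, k} (∂g_{ij}/∂x_k) dx_k ∧ dx_i ∧ dx_j.
Expand each term, using dx_k ∧ dx_i ∧ dx_j = sgn(permutation) dx_{(a)} ∧ dx_{(b)} ∧ dx_{(c)} with (a < b < c) sorted:
  d(x^2 - 2*x*z - 2*z^2) includes (∂/∂z)(x^2 - 2*x*z - 2*z^2) dz = (-2*x - 4*z) dz, which multiplied by dx ∧ dy gives (-2*x - 4*z) dx ∧ dy ∧ dz
Collecting like 3-forms: d(omega) = (-2*x - 4*z) dx ∧ dy ∧ dz.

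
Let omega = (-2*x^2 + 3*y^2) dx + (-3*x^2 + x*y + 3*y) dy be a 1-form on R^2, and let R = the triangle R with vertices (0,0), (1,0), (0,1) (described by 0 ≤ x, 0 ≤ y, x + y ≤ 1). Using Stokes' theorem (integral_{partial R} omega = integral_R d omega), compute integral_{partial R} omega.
integral_(partial R) omega = -11/6

Stokes: integral_partial_R omega = integral_R d omega with d omega = (∂Q/∂x - ∂P/∂y) dx ∧ dy.
  ∂Q/∂x = -6*x + y
  ∂P/∂y = 6*y
  integrand = ∂Q/∂x - ∂P/∂y = -6*x - 5*y.
Integrating over R: integral_0^1 integral_0^{1-x} (-6*x - 5*y) dy dx = -11/6.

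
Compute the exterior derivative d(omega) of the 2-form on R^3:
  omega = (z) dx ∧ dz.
d(omega) = 0

For a 2-form omega = sum_{i<j} g_{ij} dx_i ∧ dx_j, the exterior derivative is
  d(omega) = sum_{i<j} d(g_{ij}) ∧ dx_i ∧ dx_j = sum_{i<j, k} (∂g_{ij}/∂x_k) dx_k ∧ dx_i ∧ dx_j.
Expand each term, using dx_k ∧ dx_i ∧ dx_j = sgn(permutation) dx_{(a)} ∧ dx_{(b)} ∧ dx_{(c)} with (a < b < c) sorted:

Collecting like 3-forms: d(omega) = 0.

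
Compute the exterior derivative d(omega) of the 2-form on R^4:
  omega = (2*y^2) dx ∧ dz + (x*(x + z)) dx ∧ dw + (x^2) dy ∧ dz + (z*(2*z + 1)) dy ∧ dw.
d(omega) = (2*x - 4*y) dx ∧ dy ∧ dz + (-x) dx ∧ dz ∧ dw + (-4*z - 1) dy ∧ dz ∧ dw

For a 2-form omega = sum_{i<j} g_{ij} dx_i ∧ dx_j, the exterior derivative is
  d(omega) = sum_{i<j} d(g_{ij}) ∧ dx_i ∧ dx_j = sum_{i<j, k} (∂g_{ij}/∂x_k) dx_k ∧ dx_i ∧ dx_j.
Expand each term, using dx_k ∧ dx_i ∧ dx_j = sgn(permutation) dx_{(a)} ∧ dx_{(b)} ∧ dx_{(c)} with (a < b < c) sorted:
  d(2*y^2) includes (∂/∂y)(2*y^2) dy = (4*y) dy, which multiplied by dx ∧ dz gives (-4*y) dx ∧ dy ∧ dz
  d(x*(x + z)) includes (∂/∂z)(x*(x + z)) dz = (x) dz, which multiplied by dx ∧ dw gives (-x) dx ∧ dz ∧ dw
  d(x^2) includes (∂/∂x)(x^2) dx = (2*x) dx, which multiplied by dy ∧ dz gives (2*x) dx ∧ dy ∧ dz
  d(z*(2*z + 1)) includes (∂/∂z)(z*(2*z + 1)) dz = (4*z + 1) dz, which multiplied by dy ∧ dw gives (-4*z - 1) dy ∧ dz ∧ dw
Collecting like 3-forms: d(omega) = (2*x - 4*y) dx ∧ dy ∧ dz + (-x) dx ∧ dz ∧ dw + (-4*z - 1) dy ∧ dz ∧ dw.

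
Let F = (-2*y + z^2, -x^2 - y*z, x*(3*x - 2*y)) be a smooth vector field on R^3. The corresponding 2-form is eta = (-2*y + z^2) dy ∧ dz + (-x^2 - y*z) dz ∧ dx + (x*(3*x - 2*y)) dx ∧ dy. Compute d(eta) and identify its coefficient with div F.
d(eta) = (-z) dx ∧ dy ∧ dz; div F = -z

For a 2-form in R^3 of the form above, applying d gives a 3-form with coefficient ∂P/∂x + ∂Q/∂y + ∂R/∂z:
  ∂P/∂x = 0
  ∂Q/∂y = -z
  ∂R/∂z = 0
Sum = -z, which is exactly div F.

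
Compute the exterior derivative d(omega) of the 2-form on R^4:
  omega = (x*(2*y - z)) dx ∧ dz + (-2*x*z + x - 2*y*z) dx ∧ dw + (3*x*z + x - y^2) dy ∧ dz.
d(omega) = (-2*x + 3*z + 1) dx ∧ dy ∧ dz + (2*z) dx ∧ dy ∧ dw + (2*x + 2*y) dx ∧ dz ∧ dw

For a 2-form omega = sum_{i<j} g_{ij} dx_i ∧ dx_j, the exterior derivative is
  d(omega) = sum_{i<j} d(g_{ij}) ∧ dx_i ∧ dx_j = sum_{i<j, k} (∂g_{ij}/∂x_k) dx_k ∧ dx_i ∧ dx_j.
Expand each term, using dx_k ∧ dx_i ∧ dx_j = sgn(permutation) dx_{(a)} ∧ dx_{(b)} ∧ dx_{(c)} with (a < b < c) sorted:
  d(x*(2*y - z)) includes (∂/∂y)(x*(2*y - z)) dy = (2*x) dy, which multiplied by dx ∧ dz gives (-2*x) dx ∧ dy ∧ dz
  d(-2*x*z + x - 2*y*z) includes (∂/∂y)(-2*x*z + x - 2*y*z) dy = (-2*z) dy, which multiplied by dx ∧ dw gives (2*z) dx ∧ dy ∧ dw
  d(-2*x*z + x - 2*y*z) includes (∂/∂z)(-2*x*z + x - 2*y*z) dz = (-2*x - 2*y) dz, which multiplied by dx ∧ dw gives (2*x + 2*y) dx ∧ dz ∧ dw
  d(3*x*z + x - y^2) includes (∂/∂x)(3*x*z + x - y^2) dx = (3*z + 1) dx, which multiplied by dy ∧ dz gives (3*z + 1) dx ∧ dy ∧ dz
Collecting like 3-forms: d(omega) = (-2*x + 3*z + 1) dx ∧ dy ∧ dz + (2*z) dx ∧ dy ∧ dw + (2*x + 2*y) dx ∧ dz ∧ dw.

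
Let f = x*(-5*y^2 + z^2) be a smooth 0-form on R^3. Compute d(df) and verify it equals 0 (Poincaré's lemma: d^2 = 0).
d(df) = 0

Step 1: df = sum_i (∂f/∂x_i) dx_i = (-5*y^2 + z^2) dx + (-10*x*y) dy + (2*x*z) dz.
Step 2: Apply d again. Using the 1-form formula, the coefficient of dx ∧ dy in d(df) is ∂^2 f/∂x ∂y - ∂^2 f/∂y ∂x = (-10*y) - (-10*y) = 0 (equality of mixed partials for smooth f).
Similarly for dx ∧ dz and dy ∧ dz — all coefficients vanish. So d(df) = 0.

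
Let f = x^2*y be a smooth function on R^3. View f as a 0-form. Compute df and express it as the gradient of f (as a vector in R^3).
df = (2*x*y) dx + (x^2) dy + (0) dz; grad f = (2*x*y, x^2, 0)

For a 0-form f, d f = (∂f/∂x) dx + (∂f/∂y) dy + (∂f/∂z) dz. The components of the vector representation are exactly the entries of grad f in Cartesian coordinates:
  ∂f/∂x = 2*x*y
  ∂f/∂y = x^2
  ∂f/∂z = 0.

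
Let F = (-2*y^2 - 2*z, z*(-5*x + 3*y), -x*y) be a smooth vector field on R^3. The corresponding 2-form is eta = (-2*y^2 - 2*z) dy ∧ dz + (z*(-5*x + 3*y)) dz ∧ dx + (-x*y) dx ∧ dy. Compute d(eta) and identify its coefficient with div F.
d(eta) = (3*z) dx ∧ dy ∧ dz; div F = 3*z

For a 2-form in R^3 of the form above, applying d gives a 3-form with coefficient ∂P/∂x + ∂Q/∂y + ∂R/∂z:
  ∂P/∂x = 0
  ∂Q/∂y = 3*z
  ∂R/∂z = 0
Sum = 3*z, which is exactly div F.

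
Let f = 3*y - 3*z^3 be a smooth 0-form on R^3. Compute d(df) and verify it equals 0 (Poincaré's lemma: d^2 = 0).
d(df) = 0

Step 1: df = sum_i (∂f/∂x_i) dx_i = (0) dx + (3) dy + (-9*z^2) dz.
Step 2: Apply d again. Using the 1-form formula, the coefficient of dx ∧ dy in d(df) is ∂^2 f/∂x ∂y - ∂^2 f/∂y ∂x = (0) - (0) = 0 (equality of mixed partials for smooth f).
Similarly for dx ∧ dz and dy ∧ dz — all coefficients vanish. So d(df) = 0.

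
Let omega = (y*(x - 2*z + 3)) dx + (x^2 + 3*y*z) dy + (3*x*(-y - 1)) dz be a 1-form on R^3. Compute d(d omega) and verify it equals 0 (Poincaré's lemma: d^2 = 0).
d(d omega) = 0

Step 1: d omega = sum_{i<j} (∂f_j/∂x_i - ∂f_i/∂x_j) dx_i ∧ dx_j:
  coeff of dx ∧ dy: x + 2*z - 3
  coeff of dx ∧ dz: -y - 3
  coeff of dy ∧ dz: -3*x - 3*y
Step 2: Apply d again to each 2-form coefficient. The only possible 3-form in R^3 is dx ∧ dy ∧ dz, with coefficient
  ∂(coeff of dy∧dz)/∂x - ∂(coeff of dx∧dz)/∂y + ∂(coeff of dx∧dy)/∂z
  = ∂/∂x (-3*x - 3*y) - ∂/∂y (-y - 3) + ∂/∂z (x + 2*z - 3).
Each of these terms simplifies to sums of mixed partials that cancel in pairs. The result is 0 (by equality of mixed partials for smooth functions — Schwarz / Clairaut).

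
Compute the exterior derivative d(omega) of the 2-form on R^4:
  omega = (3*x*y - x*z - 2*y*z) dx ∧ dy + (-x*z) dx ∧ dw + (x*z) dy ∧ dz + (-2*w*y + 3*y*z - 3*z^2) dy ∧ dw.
d(omega) = (-x - 2*y + z) dx ∧ dy ∧ dz + (x) dx ∧ dz ∧ dw + (-3*y + 6*z) dy ∧ dz ∧ dw

For a 2-form omega = sum_{i<j} g_{ij} dx_i ∧ dx_j, the exterior derivative is
  d(omega) = sum_{i<j} d(g_{ij}) ∧ dx_i ∧ dx_j = sum_{i<j, k} (∂g_{ij}/∂x_k) dx_k ∧ dx_i ∧ dx_j.
Expand each term, using dx_k ∧ dx_i ∧ dx_j = sgn(permutation) dx_{(a)} ∧ dx_{(b)} ∧ dx_{(c)} with (a < b < c) sorted:
  d(3*x*y - x*z - 2*y*z) includes (∂/∂z)(3*x*y - x*z - 2*y*z) dz = (-x - 2*y) dz, which multiplied by dx ∧ dy gives (-x - 2*y) dx ∧ dy ∧ dz
  d(-x*z) includes (∂/∂z)(-x*z) dz = (-x) dz, which multiplied by dx ∧ dw gives (x) dx ∧ dz ∧ dw
  d(x*z) includes (∂/∂x)(x*z) dx = (z) dx, which multiplied by dy ∧ dz gives (z) dx ∧ dy ∧ dz
  d(-2*w*y + 3*y*z - 3*z^2) includes (∂/∂z)(-2*w*y + 3*y*z - 3*z^2) dz = (3*y - 6*z) dz, which multiplied by dy ∧ dw gives (-3*y + 6*z) dy ∧ dz ∧ dw
Collecting like 3-forms: d(omega) = (-x - 2*y + z) dx ∧ dy ∧ dz + (x) dx ∧ dz ∧ dw + (-3*y + 6*z) dy ∧ dz ∧ dw.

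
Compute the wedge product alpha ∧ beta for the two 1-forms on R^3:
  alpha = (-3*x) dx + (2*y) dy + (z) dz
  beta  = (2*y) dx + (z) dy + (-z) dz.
alpha ∧ beta = (-3*x*z - 4*y^2) dx ∧ dy + (z*(3*x - 2*y)) dx ∧ dz + (-z*(2*y + z)) dy ∧ dz

Distribute the wedge, using dx_i ∧ dx_j = -dx_j ∧ dx_i and dx_i ∧ dx_i = 0. For each pair (i, j) with i < j, the coefficient of dx_i ∧ dx_j in alpha ∧ beta is (alpha_i * beta_j - alpha_j * beta_i). Collecting: alpha ∧ beta = (-3*x*z - 4*y^2) dx ∧ dy + (z*(3*x - 2*y)) dx ∧ dz + (-z*(2*y + z)) dy ∧ dz.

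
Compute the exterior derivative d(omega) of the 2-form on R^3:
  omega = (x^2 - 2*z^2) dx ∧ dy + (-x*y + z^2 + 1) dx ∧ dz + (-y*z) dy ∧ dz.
d(omega) = (x - 4*z) dx ∧ dy ∧ dz

For a 2-form omega = sum_{i<j} g_{ij} dx_i ∧ dx_j, the exterior derivative is
  d(omega) = sum_{i<j} d(g_{ij}) ∧ dx_i ∧ dx_j = sum_{i<j, k} (∂g_{ij}/∂x_k) dx_k ∧ dx_i ∧ dx_j.
Expand each term, using dx_k ∧ dx_i ∧ dx_j = sgn(permutation) dx_{(a)} ∧ dx_{(b)} ∧ dx_{(c)} with (a < b < c) sorted:
  d(x^2 - 2*z^2) includes (∂/∂z)(x^2 - 2*z^2) dz = (-4*z) dz, which multiplied by dx ∧ dy gives (-4*z) dx ∧ dy ∧ dz
  d(-x*y + z^2 + 1) includes (∂/∂y)(-x*y + z^2 + 1) dy = (-x) dy, which multiplied by dx ∧ dz gives (x) dx ∧ dy ∧ dz
Collecting like 3-forms: d(omega) = (x - 4*z) dx ∧ dy ∧ dz.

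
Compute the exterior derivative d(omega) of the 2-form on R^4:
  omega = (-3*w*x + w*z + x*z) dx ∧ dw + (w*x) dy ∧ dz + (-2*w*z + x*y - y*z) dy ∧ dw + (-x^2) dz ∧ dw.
d(omega) = (-w - 3*x) dx ∧ dz ∧ dw + (w) dx ∧ dy ∧ dz + (2*w + x + y) dy ∧ dz ∧ dw + (y) dx ∧ dy ∧ dw

For a 2-form omega = sum_{i<j} g_{ij} dx_i ∧ dx_j, the exterior derivative is
  d(omega) = sum_{i<j} d(g_{ij}) ∧ dx_i ∧ dx_j = sum_{i<j, k} (∂g_{ij}/∂x_k) dx_k ∧ dx_i ∧ dx_j.
Expand each term, using dx_k ∧ dx_i ∧ dx_j = sgn(permutation) dx_{(a)} ∧ dx_{(b)} ∧ dx_{(c)} with (a < b < c) sorted:
  d(-3*w*x + w*z + x*z) includes (∂/∂z)(-3*w*x + w*z + x*z) dz = (w + x) dz, which multiplied by dx ∧ dw gives (-w - x) dx ∧ dz ∧ dw
  d(w*x) includes (∂/∂x)(w*x) dx = (w) dx, which multiplied by dy ∧ dz gives (w) dx ∧ dy ∧ dz
  d(w*x) includes (∂/∂w)(w*x) dw = (x) dw, which multiplied by dy ∧ dz gives (x) dy ∧ dz ∧ dw
  d(-2*w*z + x*y - y*z) includes (∂/∂x)(-2*w*z + x*y - y*z) dx = (y) dx, which multiplied by dy ∧ dw gives (y) dx ∧ dy ∧ dw
  d(-2*w*z + x*y - y*z) includes (∂/∂z)(-2*w*z + x*y - y*z) dz = (-2*w - y) dz, which multiplied by dy ∧ dw gives (2*w + y) dy ∧ dz ∧ dw
  d(-x^2) includes (∂/∂x)(-x^2) dx = (-2*x) dx, which multiplied by dz ∧ dw gives (-2*x) dx ∧ dz ∧ dw
Collecting like 3-forms: d(omega) = (-w - 3*x) dx ∧ dz ∧ dw + (w) dx ∧ dy ∧ dz + (2*w + x + y) dy ∧ dz ∧ dw + (y) dx ∧ dy ∧ dw.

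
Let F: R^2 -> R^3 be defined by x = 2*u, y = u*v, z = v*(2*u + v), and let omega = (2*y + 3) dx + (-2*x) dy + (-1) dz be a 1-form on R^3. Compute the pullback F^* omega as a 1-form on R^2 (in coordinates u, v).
F^* omega = (6 - 2*v) du + (-4*u^2 - 2*u - 2*v) dv

Using F^*(f dg) = (f ∘ F) d(g ∘ F), substitute each coordinate x_i by F_i(u, v) in f_i, and replace dx_i by d F_i = (∂F_i/∂u) du + (∂F_i/∂v) dv.
  For the x component: f_1(F) = 2*u*v + 3; d F_1 = (2) du + (0) dv
  For the y component: f_2(F) = -4*u; d F_2 = (v) du + (u) dv
  For the z component: f_3(F) = -1; d F_3 = (2*v) du + (2*u + 2*v) dv
Combining and collecting du, dv coefficients:
  coeff of du: 6 - 2*v
  coeff of dv: -4*u^2 - 2*u - 2*v
F^* omega = (6 - 2*v) du + (-4*u^2 - 2*u - 2*v) dv.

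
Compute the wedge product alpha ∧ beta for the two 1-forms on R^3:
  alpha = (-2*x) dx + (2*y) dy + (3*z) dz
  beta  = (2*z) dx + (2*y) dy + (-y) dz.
alpha ∧ beta = (-4*y*(x + z)) dx ∧ dy + (2*x*y - 6*z^2) dx ∧ dz + (-2*y*(y + 3*z)) dy ∧ dz

Distribute the wedge, using dx_i ∧ dx_j = -dx_j ∧ dx_i and dx_i ∧ dx_i = 0. For each pair (i, j) with i < j, the coefficient of dx_i ∧ dx_j in alpha ∧ beta is (alpha_i * beta_j - alpha_j * beta_i). Collecting: alpha ∧ beta = (-4*y*(x + z)) dx ∧ dy + (2*x*y - 6*z^2) dx ∧ dz + (-2*y*(y + 3*z)) dy ∧ dz.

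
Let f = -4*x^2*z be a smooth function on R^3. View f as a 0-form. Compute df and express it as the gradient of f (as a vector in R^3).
df = (-8*x*z) dx + (0) dy + (-4*x^2) dz; grad f = (-8*x*z, 0, -4*x^2)

For a 0-form f, d f = (∂f/∂x) dx + (∂f/∂y) dy + (∂f/∂z) dz. The components of the vector representation are exactly the entries of grad f in Cartesian coordinates:
  ∂f/∂x = -8*x*z
  ∂f/∂y = 0
  ∂f/∂z = -4*x^2.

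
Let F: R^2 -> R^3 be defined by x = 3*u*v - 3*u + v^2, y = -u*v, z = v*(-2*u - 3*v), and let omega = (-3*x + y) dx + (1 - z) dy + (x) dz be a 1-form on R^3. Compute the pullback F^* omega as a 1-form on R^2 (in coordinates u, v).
F^* omega = (-38*u*v^2 + 63*u*v - 27*u - 14*v^3 + 9*v^2 - v) du + (-38*u^2*v + 33*u^2 - 52*u*v^2 + 36*u*v - u - 12*v^3) dv

Using F^*(f dg) = (f ∘ F) d(g ∘ F), substitute each coordinate x_i by F_i(u, v) in f_i, and replace dx_i by d F_i = (∂F_i/∂u) du + (∂F_i/∂v) dv.
  For the x component: f_1(F) = -10*u*v + 9*u - 3*v^2; d F_1 = (3*v - 3) du + (3*u + 2*v) dv
  For the y component: f_2(F) = 2*u*v + 3*v^2 + 1; d F_2 = (-v) du + (-u) dv
  For the z component: f_3(F) = 3*u*v - 3*u + v^2; d F_3 = (-2*v) du + (-2*u - 6*v) dv
Combining and collecting du, dv coefficients:
  coeff of du: -38*u*v^2 + 63*u*v - 27*u - 14*v^3 + 9*v^2 - v
  coeff of dv: -38*u^2*v + 33*u^2 - 52*u*v^2 + 36*u*v - u - 12*v^3
F^* omega = (-38*u*v^2 + 63*u*v - 27*u - 14*v^3 + 9*v^2 - v) du + (-38*u^2*v + 33*u^2 - 52*u*v^2 + 36*u*v - u - 12*v^3) dv.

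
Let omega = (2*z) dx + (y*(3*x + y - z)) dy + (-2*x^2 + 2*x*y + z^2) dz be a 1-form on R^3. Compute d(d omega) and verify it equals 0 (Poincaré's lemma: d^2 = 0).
d(d omega) = 0

Step 1: d omega = sum_{i<j} (∂f_j/∂x_i - ∂f_i/∂x_j) dx_i ∧ dx_j:
  coeff of dx ∧ dy: 3*y
  coeff of dx ∧ dz: -4*x + 2*y - 2
  coeff of dy ∧ dz: 2*x + y
Step 2: Apply d again to each 2-form coefficient. The only possible 3-form in R^3 is dx ∧ dy ∧ dz, with coefficient
  ∂(coeff of dy∧dz)/∂x - ∂(coeff of dx∧dz)/∂y + ∂(coeff of dx∧dy)/∂z
  = ∂/∂x (2*x + y) - ∂/∂y (-4*x + 2*y - 2) + ∂/∂z (3*y).
Each of these terms simplifies to sums of mixed partials that cancel in pairs. The result is 0 (by equality of mixed partials for smooth functions — Schwarz / Clairaut).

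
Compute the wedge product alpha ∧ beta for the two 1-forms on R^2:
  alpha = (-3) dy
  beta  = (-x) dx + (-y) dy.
alpha ∧ beta = (-3*x) dx ∧ dy

Distribute the wedge, using dx_i ∧ dx_j = -dx_j ∧ dx_i and dx_i ∧ dx_i = 0. For each pair (i, j) with i < j, the coefficient of dx_i ∧ dx_j in alpha ∧ beta is (alpha_i * beta_j - alpha_j * beta_i). Collecting: alpha ∧ beta = (-3*x) dx ∧ dy.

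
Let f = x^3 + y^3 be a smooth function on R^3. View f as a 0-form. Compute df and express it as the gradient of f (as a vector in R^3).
df = (3*x^2) dx + (3*y^2) dy + (0) dz; grad f = (3*x^2, 3*y^2, 0)

For a 0-form f, d f = (∂f/∂x) dx + (∂f/∂y) dy + (∂f/∂z) dz. The components of the vector representation are exactly the entries of grad f in Cartesian coordinates:
  ∂f/∂x = 3*x^2
  ∂f/∂y = 3*y^2
  ∂f/∂z = 0.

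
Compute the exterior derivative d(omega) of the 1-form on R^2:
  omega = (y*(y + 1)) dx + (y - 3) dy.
d(omega) = (-2*y - 1) dx ∧ dy

For a 1-form omega = sum_i f_i dx_i, the exterior derivative is
  d(omega) = sum_{i < j} (∂f_j/∂x_i - ∂f_i/∂x_j) dx_i ∧ dx_j.
  coefficient of dx ∧ dy: ∂f_2/∂x - ∂f_1/∂y = ∂(y - 3)/∂x - ∂(y*(y + 1))/∂y = -2*y - 1
Assembling: d(omega) = (-2*y - 1) dx ∧ dy.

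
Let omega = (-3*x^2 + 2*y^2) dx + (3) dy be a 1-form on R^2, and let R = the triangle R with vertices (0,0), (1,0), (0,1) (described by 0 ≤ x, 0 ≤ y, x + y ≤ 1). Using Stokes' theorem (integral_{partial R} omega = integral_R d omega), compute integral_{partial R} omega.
integral_(partial R) omega = -2/3

Stokes: integral_partial_R omega = integral_R d omega with d omega = (∂Q/∂x - ∂P/∂y) dx ∧ dy.
  ∂Q/∂x = 0
  ∂P/∂y = 4*y
  integrand = ∂Q/∂x - ∂P/∂y = -4*y.
Integrating over R: integral_0^1 integral_0^{1-x} (-4*y) dy dx = -2/3.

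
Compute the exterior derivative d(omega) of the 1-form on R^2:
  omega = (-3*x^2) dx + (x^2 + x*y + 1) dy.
d(omega) = (2*x + y) dx ∧ dy

For a 1-form omega = sum_i f_i dx_i, the exterior derivative is
  d(omega) = sum_{i < j} (∂f_j/∂x_i - ∂f_i/∂x_j) dx_i ∧ dx_j.
  coefficient of dx ∧ dy: ∂f_2/∂x - ∂f_1/∂y = ∂(x^2 + x*y + 1)/∂x - ∂(-3*x^2)/∂y = 2*x + y
Assembling: d(omega) = (2*x + y) dx ∧ dy.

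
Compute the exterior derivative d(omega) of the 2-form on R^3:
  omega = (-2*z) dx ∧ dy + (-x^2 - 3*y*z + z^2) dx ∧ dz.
d(omega) = (3*z - 2) dx ∧ dy ∧ dz

For a 2-form omega = sum_{i<j} g_{ij} dx_i ∧ dx_j, the exterior derivative is
  d(omega) = sum_{i<j} d(g_{ij}) ∧ dx_i ∧ dx_j = sum_{i<j, k} (∂g_{ij}/∂x_k) dx_k ∧ dx_i ∧ dx_j.
Expand each term, using dx_k ∧ dx_i ∧ dx_j = sgn(permutation) dx_{(a)} ∧ dx_{(b)} ∧ dx_{(c)} with (a < b < c) sorted:
  d(-2*z) includes (∂/∂z)(-2*z) dz = (-2) dz, which multiplied by dx ∧ dy gives (-2) dx ∧ dy ∧ dz
  d(-x^2 - 3*y*z + z^2) includes (∂/∂y)(-x^2 - 3*y*z + z^2) dy = (-3*z) dy, which multiplied by dx ∧ dz gives (3*z) dx ∧ dy ∧ dz
Collecting like 3-forms: d(omega) = (3*z - 2) dx ∧ dy ∧ dz.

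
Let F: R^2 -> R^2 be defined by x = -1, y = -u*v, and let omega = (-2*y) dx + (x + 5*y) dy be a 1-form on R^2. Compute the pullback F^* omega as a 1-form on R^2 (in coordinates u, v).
F^* omega = (v*(5*u*v + 1)) du + (u*(5*u*v + 1)) dv

Using F^*(f dg) = (f ∘ F) d(g ∘ F), substitute each coordinate x_i by F_i(u, v) in f_i, and replace dx_i by d F_i = (∂F_i/∂u) du + (∂F_i/∂v) dv.
  For the x component: f_1(F) = 2*u*v; d F_1 = (0) du + (0) dv
  For the y component: f_2(F) = -5*u*v - 1; d F_2 = (-v) du + (-u) dv
Combining and collecting du, dv coefficients:
  coeff of du: v*(5*u*v + 1)
  coeff of dv: u*(5*u*v + 1)
F^* omega = (v*(5*u*v + 1)) du + (u*(5*u*v + 1)) dv.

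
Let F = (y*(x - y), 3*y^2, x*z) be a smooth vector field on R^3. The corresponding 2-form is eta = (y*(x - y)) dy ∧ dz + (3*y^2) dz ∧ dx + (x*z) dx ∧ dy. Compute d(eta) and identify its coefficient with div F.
d(eta) = (x + 7*y) dx ∧ dy ∧ dz; div F = x + 7*y

For a 2-form in R^3 of the form above, applying d gives a 3-form with coefficient ∂P/∂x + ∂Q/∂y + ∂R/∂z:
  ∂P/∂x = y
  ∂Q/∂y = 6*y
  ∂R/∂z = x
Sum = x + 7*y, which is exactly div F.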